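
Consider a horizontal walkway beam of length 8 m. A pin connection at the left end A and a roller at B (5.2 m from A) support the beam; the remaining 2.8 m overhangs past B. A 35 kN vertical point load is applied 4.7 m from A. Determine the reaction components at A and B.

ΣM about A: B_y·5.2 − 35·4.7 = 0 → B_y = 164.5/5.2 = 31.6346 ≈ 31.63 kN.
ΣF_y = 0: A_y + 31.6346 − 35 = 0 → A_y = 3.365 kN.
ΣF_x = 0: no horizontal applied forces, so A_x = 0.

A_x = 0, A_y = 3.365 kN, B_y = 31.63 kN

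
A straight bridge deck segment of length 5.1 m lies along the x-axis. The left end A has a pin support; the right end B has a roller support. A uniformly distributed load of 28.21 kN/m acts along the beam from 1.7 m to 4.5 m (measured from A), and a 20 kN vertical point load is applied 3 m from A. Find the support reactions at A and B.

Resultant of the distributed load: 28.21 × 2.8 = 78.988 kN at 3.1 m from A.
Moments about A: B_y·5.1 − (28.21·2.8)·3.1 − 20·3 = 0 → B_y = 304.8628/5.1 = 59.777 ≈ 59.78 kN.
ΣF_y = 0: A_y + 59.777 − 28.21·2.8 − 20 = 0 → A_y = 39.21 kN.
ΣF_x = 0: no horizontal applied forces, so A_x = 0.

A_x = 0, A_y = 39.21 kN, B_y = 59.78 kN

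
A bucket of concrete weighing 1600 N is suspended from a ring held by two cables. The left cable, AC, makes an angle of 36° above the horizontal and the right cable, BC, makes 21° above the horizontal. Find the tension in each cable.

T_AC = 1781 N, T_BC = 1543 N

ΣF_x = 0: −T_AC·cos36° + T_BC·cos21° = 0 → T_BC = 0.866575·T_AC.
ΣF_y = 0: T_AC·sin36° + T_BC·sin21° = 1600.
Substitute: T_AC·(0.587785 + 0.866575·0.358368) = 1600 → T_AC = 1781.07 ≈ 1781 N.
Then T_BC = 0.866575 × 1781.07 = 1543 N.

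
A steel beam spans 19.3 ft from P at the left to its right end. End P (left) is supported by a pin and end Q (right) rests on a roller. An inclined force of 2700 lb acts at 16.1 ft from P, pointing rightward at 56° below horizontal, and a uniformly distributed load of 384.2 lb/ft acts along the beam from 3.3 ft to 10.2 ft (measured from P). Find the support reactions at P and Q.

Resultant of the distributed load: 384.2 × 6.9 = 2650.98 lb at 6.75 ft from P.
Moments about P: Q_y·19.3 − 2700·sin56°·16.1 − (384.2·6.9)·6.75 = 0 → Q_y = 53932.4/19.3 = 2794.42 ≈ 2794 lb.
ΣF_y = 0: P_y + 2794.42 − 2700·sin56° − 384.2·6.9 = 0 → P_y = 2095 lb.
ΣF_x = 0: P_x + 2700·cos56° = 0 → P_x = -1510 lb.

P_x = -1510 lb, P_y = 2095 lb, Q_y = 2794 lb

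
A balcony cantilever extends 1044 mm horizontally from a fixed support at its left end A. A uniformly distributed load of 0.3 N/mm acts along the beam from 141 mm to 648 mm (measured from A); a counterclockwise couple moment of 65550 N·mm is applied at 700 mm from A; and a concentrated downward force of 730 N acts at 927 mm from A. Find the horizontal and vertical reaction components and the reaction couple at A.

A_x = 0, A_y = 882.1 N, M_A = 671200 N·mm

Resultant of the distributed load: 0.3 × 507 = 152.1 N at 394.5 mm from A.
ΣF_x = 0: A_x = 0.
ΣF_y = 0: A_y − 0.3·507 − 730 = 0 → A_y = 882.1 N.
ΣM about A: M_A − (0.3·507)·394.5 + 65550 − 730·927 = 0 → M_A = 671200 N·mm.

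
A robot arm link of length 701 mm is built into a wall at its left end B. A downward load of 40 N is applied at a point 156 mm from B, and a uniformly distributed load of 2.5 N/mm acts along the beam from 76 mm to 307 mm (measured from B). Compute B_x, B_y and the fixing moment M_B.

Resultant of the distributed load: 2.5 × 231 = 577.5 N at 191.5 mm from B.
ΣF_x = 0: B_x = 0.
ΣF_y = 0: B_y − 40 − 2.5·231 = 0 → B_y = 617.5 N.
ΣM about B: M_B − 40·156 − (2.5·231)·191.5 = 0 → M_B = 116800 N·mm.

B_x = 0, B_y = 617.5 N, M_B = 116800 N·mm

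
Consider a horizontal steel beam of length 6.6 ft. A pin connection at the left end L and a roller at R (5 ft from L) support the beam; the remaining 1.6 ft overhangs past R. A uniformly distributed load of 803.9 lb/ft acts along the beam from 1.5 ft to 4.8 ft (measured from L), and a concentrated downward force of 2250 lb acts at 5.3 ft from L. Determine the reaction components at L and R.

Resultant of the distributed load: 803.9 × 3.3 = 2652.87 lb at 3.15 ft from L.
ΣM about L: R_y·5 − (803.9·3.3)·3.15 − 2250·5.3 = 0 → R_y = 20281.5405/5 = 4056.31 ≈ 4056 lb.
ΣF_y = 0: L_y + 4056.31 − 803.9·3.3 − 2250 = 0 → L_y = 846.6 lb.
ΣF_x = 0: no horizontal applied forces, so L_x = 0.

L_x = 0, L_y = 846.6 lb, R_y = 4056 lb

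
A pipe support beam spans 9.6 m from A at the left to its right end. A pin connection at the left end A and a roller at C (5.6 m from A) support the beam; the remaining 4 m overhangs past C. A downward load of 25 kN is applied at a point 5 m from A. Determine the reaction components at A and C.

A_x = 0, A_y = 2.679 kN, C_y = 22.32 kN

ΣM about A: C_y·5.6 − 25·5 = 0 → C_y = 125/5.6 = 22.3214 ≈ 22.32 kN.
ΣF_y = 0: A_y + 22.3214 − 25 = 0 → A_y = 2.679 kN.
ΣF_x = 0: no horizontal applied forces, so A_x = 0.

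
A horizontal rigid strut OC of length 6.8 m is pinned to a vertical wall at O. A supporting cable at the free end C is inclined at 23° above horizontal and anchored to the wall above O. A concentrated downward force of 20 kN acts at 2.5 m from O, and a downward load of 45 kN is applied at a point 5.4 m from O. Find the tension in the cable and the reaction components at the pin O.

T = 110.3 kN, O_x = 101.5 kN, O_y = 21.91 kN

ΣM about O: T·sin23°·6.8 − 20·2.5 − 45·5.4 = 0 → T = 293/(6.8·0.390731) = 110.276 ≈ 110.3 kN.
ΣF_x = 0: O_x − T·cos23° = 0 → O_x = 110.276 × 0.920505 = 101.5 kN.
ΣF_y = 0: O_y + T·sin23° − 20 − 45 = 0 → O_y = 65 − 110.276 × 0.390731 = 21.91 kN.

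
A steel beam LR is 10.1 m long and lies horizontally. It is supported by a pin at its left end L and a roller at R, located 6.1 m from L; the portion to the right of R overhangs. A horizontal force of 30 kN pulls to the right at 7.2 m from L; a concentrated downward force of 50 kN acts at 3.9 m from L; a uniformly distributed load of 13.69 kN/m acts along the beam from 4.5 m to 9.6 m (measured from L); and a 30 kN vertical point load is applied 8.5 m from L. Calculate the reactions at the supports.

Resultant of the distributed load: 13.69 × 5.1 = 69.819 kN at 7.05 m from L.
ΣM about L: R_y·6.1 − 50·3.9 − (13.69·5.1)·7.05 − 30·8.5 = 0 → R_y = 942.22395/6.1 = 154.463 ≈ 154.5 kN.
ΣF_y = 0: L_y + 154.463 − 50 − 13.69·5.1 − 30 = 0 → L_y = -4.644 kN.
ΣF_x = 0: L_x + 30 = 0 → L_x = -30.00 kN.

L_x = -30.00 kN, L_y = -4.644 kN, R_y = 154.5 kN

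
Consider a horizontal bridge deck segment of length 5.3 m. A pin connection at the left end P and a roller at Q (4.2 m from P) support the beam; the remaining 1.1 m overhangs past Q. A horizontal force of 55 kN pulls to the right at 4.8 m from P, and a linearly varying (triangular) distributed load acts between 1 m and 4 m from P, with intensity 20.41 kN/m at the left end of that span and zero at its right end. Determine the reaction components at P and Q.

Resultant of the triangular load: ½ × 20.41 × 3 = 30.615 kN, acting at 2 m from P (one-third of the span from the peak).
Moments about P: Q_y·4.2 − (½·20.41·3)·2 = 0 → Q_y = 61.23/4.2 = 14.5786 ≈ 14.58 kN.
ΣF_y = 0: P_y + 14.5786 − ½·20.41·3 = 0 → P_y = 16.04 kN.
ΣF_x = 0: P_x + 55 = 0 → P_x = -55.00 kN.

P_x = -55.00 kN, P_y = 16.04 kN, Q_y = 14.58 kN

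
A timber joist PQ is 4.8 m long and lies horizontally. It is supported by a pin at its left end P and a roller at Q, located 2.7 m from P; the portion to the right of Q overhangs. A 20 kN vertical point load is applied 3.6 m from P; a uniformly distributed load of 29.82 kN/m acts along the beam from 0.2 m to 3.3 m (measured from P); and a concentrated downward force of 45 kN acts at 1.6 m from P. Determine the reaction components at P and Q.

Resultant of the distributed load: 29.82 × 3.1 = 92.442 kN at 1.75 m from P.
Taking moments about P: Q_y·2.7 − 20·3.6 − (29.82·3.1)·1.75 − 45·1.6 = 0 → Q_y = 305.7735/2.7 = 113.249 ≈ 113.2 kN.
ΣF_y = 0: P_y + 113.249 − 20 − 29.82·3.1 − 45 = 0 → P_y = 44.19 kN.
ΣF_x = 0: no horizontal applied forces, so P_x = 0.

P_x = 0, P_y = 44.19 kN, Q_y = 113.2 kN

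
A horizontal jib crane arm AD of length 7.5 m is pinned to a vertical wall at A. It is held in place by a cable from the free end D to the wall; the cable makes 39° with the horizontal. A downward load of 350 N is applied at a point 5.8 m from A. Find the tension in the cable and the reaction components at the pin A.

T = 430.1 N, A_x = 334.2 N, A_y = 79.33 N

ΣM about A: T·sin39°·7.5 − 350·5.8 = 0 → T = 2030/(7.5·0.62932) = 430.094 ≈ 430.1 N.
ΣF_x = 0: A_x − T·cos39° = 0 → A_x = 430.094 × 0.777146 = 334.2 N.
ΣF_y = 0: A_y + T·sin39° − 350 = 0 → A_y = 350 − 430.094 × 0.62932 = 79.33 N.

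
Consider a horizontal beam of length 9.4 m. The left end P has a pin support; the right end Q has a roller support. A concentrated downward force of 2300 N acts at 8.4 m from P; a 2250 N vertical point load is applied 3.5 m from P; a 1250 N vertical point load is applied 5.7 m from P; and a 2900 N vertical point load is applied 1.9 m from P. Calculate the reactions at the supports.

P_x = 0, P_y = 4463 N, Q_y = 4237 N

Moments about P: Q_y·9.4 − 2300·8.4 − 2250·3.5 − 1250·5.7 − 2900·1.9 = 0 → Q_y = 39830/9.4 = 4237.23 ≈ 4237 N.
ΣF_y = 0: P_y + 4237.23 − 2300 − 2250 − 1250 − 2900 = 0 → P_y = 4463 N.
ΣF_x = 0: no horizontal applied forces, so P_x = 0.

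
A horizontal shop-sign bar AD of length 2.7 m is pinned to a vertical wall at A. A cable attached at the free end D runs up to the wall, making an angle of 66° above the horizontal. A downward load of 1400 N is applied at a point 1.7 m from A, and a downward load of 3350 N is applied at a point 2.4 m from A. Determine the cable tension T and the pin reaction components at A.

T = 4224 N, A_x = 1718 N, A_y = 890.7 N

ΣM about A: T·sin66°·2.7 − 1400·1.7 − 3350·2.4 = 0 → T = 10420/(2.7·0.913545) = 4224.49 ≈ 4224 N.
ΣF_x = 0: A_x − T·cos66° = 0 → A_x = 4224.49 × 0.406737 = 1718 N.
ΣF_y = 0: A_y + T·sin66° − 1400 − 3350 = 0 → A_y = 4750 − 4224.49 × 0.913545 = 890.7 N.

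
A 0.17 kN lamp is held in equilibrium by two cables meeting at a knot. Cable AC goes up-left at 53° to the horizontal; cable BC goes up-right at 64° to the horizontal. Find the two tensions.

T_AC = 0.08364 kN, T_BC = 0.1148 kN

ΣF_x = 0: −T_AC·cos53° + T_BC·cos64° = 0 → T_BC = 1.37284·T_AC.
ΣF_y = 0: T_AC·sin53° + T_BC·sin64° = 0.17.
Substitute: T_AC·(0.798636 + 1.37284·0.898794) = 0.17 → T_AC = 0.0836393 ≈ 0.08364 kN.
Then T_BC = 1.37284 × 0.0836393 = 0.1148 kN.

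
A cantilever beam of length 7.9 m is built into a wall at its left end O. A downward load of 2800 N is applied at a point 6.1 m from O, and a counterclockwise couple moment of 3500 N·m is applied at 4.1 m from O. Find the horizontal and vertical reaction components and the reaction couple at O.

O_x = 0, O_y = 2800 N, M_O = 13580 N·m

ΣF_x = 0: O_x = 0.
ΣF_y = 0: O_y − 2800 = 0 → O_y = 2800 N.
ΣM about O: M_O − 2800·6.1 + 3500 = 0 → M_O = 13580 N·m.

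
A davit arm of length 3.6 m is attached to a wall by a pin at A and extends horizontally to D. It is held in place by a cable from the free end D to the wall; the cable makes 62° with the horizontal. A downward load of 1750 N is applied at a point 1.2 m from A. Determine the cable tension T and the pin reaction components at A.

ΣM about A: T·sin62°·3.6 − 1750·1.2 = 0 → T = 2100/(3.6·0.882948) = 660.666 ≈ 660.7 N.
ΣF_x = 0: A_x − T·cos62° = 0 → A_x = 660.666 × 0.469472 = 310.2 N.
ΣF_y = 0: A_y + T·sin62° − 1750 = 0 → A_y = 1750 − 660.666 × 0.882948 = 1167 N.

T = 660.7 N, A_x = 310.2 N, A_y = 1167 N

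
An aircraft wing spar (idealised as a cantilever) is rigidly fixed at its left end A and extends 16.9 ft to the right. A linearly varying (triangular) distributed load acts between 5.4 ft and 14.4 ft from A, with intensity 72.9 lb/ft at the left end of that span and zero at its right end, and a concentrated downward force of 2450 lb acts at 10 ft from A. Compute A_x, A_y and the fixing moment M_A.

A_x = 0, A_y = 2778 lb, M_A = 27260 lb·ft

Resultant of the triangular load: ½ × 72.9 × 9 = 328.05 lb, acting at 8.4 ft from A (one-third of the span from the peak).
ΣF_x = 0: A_x = 0.
ΣF_y = 0: A_y − ½·72.9·9 − 2450 = 0 → A_y = 2778 lb.
ΣM about A: M_A − (½·72.9·9)·8.4 − 2450·10 = 0 → M_A = 27260 lb·ft.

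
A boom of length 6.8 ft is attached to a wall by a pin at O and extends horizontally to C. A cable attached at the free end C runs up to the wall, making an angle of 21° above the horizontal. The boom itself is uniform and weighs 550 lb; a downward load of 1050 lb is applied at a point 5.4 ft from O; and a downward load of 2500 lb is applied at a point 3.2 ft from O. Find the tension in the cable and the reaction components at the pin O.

T = 6377 lb, O_x = 5953 lb, O_y = 1815 lb

ΣM about O: T·sin21°·6.8 − 550·3.4 − 1050·5.4 − 2500·3.2 = 0 → T = 15540/(6.8·0.358368) = 6376.95 ≈ 6377 lb.
ΣF_x = 0: O_x − T·cos21° = 0 → O_x = 6376.95 × 0.93358 = 5953 lb.
ΣF_y = 0: O_y + T·sin21° − 550 − 1050 − 2500 = 0 → O_y = 4100 − 6376.95 × 0.358368 = 1815 lb.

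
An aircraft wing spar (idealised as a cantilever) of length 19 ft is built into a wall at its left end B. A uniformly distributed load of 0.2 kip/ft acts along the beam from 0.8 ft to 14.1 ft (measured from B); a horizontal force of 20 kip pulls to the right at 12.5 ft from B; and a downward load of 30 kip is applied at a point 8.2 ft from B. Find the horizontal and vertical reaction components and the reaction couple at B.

Resultant of the distributed load: 0.2 × 13.3 = 2.66 kip at 7.45 ft from B.
ΣF_x = 0: B_x + 20 = 0 → B_x = -20.00 kip.
ΣF_y = 0: B_y − 0.2·13.3 − 30 = 0 → B_y = 32.66 kip.
ΣM about B: M_B − (0.2·13.3)·7.45 − 30·8.2 = 0 → M_B = 265.8 kip·ft.

B_x = -20.00 kip, B_y = 32.66 kip, M_B = 265.8 kip·ft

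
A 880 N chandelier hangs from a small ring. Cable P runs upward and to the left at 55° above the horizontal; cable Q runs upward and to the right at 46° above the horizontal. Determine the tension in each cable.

ΣF_x = 0: −T_P·cos55° + T_Q·cos46° = 0 → T_Q = 0.825696·T_P.
ΣF_y = 0: T_P·sin55° + T_Q·sin46° = 880.
Substitute: T_P·(0.819152 + 0.825696·0.71934) = 880 → T_P = 622.741 ≈ 622.7 N.
Then T_Q = 0.825696 × 622.741 = 514.2 N.

T_P = 622.7 N, T_Q = 514.2 N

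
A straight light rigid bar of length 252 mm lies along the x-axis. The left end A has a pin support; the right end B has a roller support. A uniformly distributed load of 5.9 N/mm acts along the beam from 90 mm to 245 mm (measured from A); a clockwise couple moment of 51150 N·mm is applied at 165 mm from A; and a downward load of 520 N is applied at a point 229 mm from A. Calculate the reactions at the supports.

Resultant of the distributed load: 5.9 × 155 = 914.5 N at 167.5 mm from A.
Moments about A: B_y·252 − (5.9·155)·167.5 − 51150 − 520·229 = 0 → B_y = 323408.75/252 = 1283.37 ≈ 1283 N.
ΣF_y = 0: A_y + 1283.37 − 5.9·155 − 520 = 0 → A_y = 151.1 N.
ΣF_x = 0: no horizontal applied forces, so A_x = 0.

A_x = 0, A_y = 151.1 N, B_y = 1283 N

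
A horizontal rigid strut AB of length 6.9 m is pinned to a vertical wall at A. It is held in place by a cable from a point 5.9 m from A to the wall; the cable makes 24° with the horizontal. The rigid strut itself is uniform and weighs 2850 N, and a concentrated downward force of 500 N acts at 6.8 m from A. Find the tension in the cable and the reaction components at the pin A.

T = 5514 N, A_x = 5037 N, A_y = 1107 N

ΣM about A: T·sin24°·5.9 − 2850·3.45 − 500·6.8 = 0 → T = 13232.5/(5.9·0.406737) = 5514.12 ≈ 5514 N.
ΣF_x = 0: A_x − T·cos24° = 0 → A_x = 5514.12 × 0.913545 = 5037 N.
ΣF_y = 0: A_y + T·sin24° − 2850 − 500 = 0 → A_y = 3350 − 5514.12 × 0.406737 = 1107 N.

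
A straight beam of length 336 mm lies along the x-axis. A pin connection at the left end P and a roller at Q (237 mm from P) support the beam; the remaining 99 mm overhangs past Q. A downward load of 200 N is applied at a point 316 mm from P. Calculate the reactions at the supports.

Moments about P: Q_y·237 − 200·316 = 0 → Q_y = 63200/237 = 266.667 ≈ 266.7 N.
ΣF_y = 0: P_y + 266.667 − 200 = 0 → P_y = -66.67 N.
ΣF_x = 0: no horizontal applied forces, so P_x = 0.

P_x = 0, P_y = -66.67 N, Q_y = 266.7 N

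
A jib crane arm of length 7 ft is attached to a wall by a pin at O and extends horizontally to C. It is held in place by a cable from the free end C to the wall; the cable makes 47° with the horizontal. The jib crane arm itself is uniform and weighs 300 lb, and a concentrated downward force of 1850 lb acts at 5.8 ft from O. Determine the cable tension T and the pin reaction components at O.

T = 2301 lb, O_x = 1569 lb, O_y = 467.1 lb

ΣM about O: T·sin47°·7 − 300·3.5 − 1850·5.8 = 0 → T = 11780/(7·0.731354) = 2301.02 ≈ 2301 lb.
ΣF_x = 0: O_x − T·cos47° = 0 → O_x = 2301.02 × 0.681998 = 1569 lb.
ΣF_y = 0: O_y + T·sin47° − 300 − 1850 = 0 → O_y = 2150 − 2301.02 × 0.731354 = 467.1 lb.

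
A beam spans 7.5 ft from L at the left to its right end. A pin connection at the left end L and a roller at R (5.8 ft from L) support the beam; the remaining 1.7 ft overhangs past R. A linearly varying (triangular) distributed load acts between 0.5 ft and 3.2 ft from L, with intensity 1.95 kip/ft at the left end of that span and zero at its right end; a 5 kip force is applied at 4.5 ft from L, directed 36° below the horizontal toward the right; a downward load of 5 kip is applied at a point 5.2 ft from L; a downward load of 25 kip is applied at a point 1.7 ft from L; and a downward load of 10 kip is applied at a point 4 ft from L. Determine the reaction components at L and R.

L_x = -4.045 kip, L_y = 23.95 kip, R_y = 21.62 kip

Resultant of the triangular load: ½ × 1.95 × 2.7 = 2.6325 kip, acting at 1.4 ft from L (one-third of the span from the peak).
Moments about L: R_y·5.8 − (½·1.95·2.7)·1.4 − 5·sin36°·4.5 − 5·5.2 − 25·1.7 − 10·4 = 0 → R_y = 125.411/5.8 = 21.6226 ≈ 21.62 kip.
ΣF_y = 0: L_y + 21.6226 − ½·1.95·2.7 − 5·sin36° − 5 − 25 − 10 = 0 → L_y = 23.95 kip.
ΣF_x = 0: L_x + 5·cos36° = 0 → L_x = -4.045 kip.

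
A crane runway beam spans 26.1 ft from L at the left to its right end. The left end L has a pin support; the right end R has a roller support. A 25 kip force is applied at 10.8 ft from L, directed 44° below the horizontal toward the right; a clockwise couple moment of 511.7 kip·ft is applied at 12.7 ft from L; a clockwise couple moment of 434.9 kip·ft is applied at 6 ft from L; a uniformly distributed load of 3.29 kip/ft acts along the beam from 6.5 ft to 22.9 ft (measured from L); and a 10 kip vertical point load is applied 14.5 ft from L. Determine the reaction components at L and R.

L_x = -17.98 kip, L_y = 1.924 kip, R_y = 79.40 kip

Resultant of the distributed load: 3.29 × 16.4 = 53.956 kip at 14.7 ft from L.
Moments about L: R_y·26.1 − 25·sin44°·10.8 − 511.7 − 434.9 − (3.29·16.4)·14.7 − 10·14.5 = 0 → R_y = 2072.31/26.1 = 79.3989 ≈ 79.40 kip.
ΣF_y = 0: L_y + 79.3989 − 25·sin44° − 3.29·16.4 − 10 = 0 → L_y = 1.924 kip.
ΣF_x = 0: L_x + 25·cos44° = 0 → L_x = -17.98 kip.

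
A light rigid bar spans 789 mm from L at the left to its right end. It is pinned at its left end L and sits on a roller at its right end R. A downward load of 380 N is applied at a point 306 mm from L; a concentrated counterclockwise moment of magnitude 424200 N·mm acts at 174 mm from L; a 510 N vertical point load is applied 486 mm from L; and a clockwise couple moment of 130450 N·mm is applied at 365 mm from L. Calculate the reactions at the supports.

Taking moments about L: R_y·789 − 380·306 + 424200 − 510·486 − 130450 = 0 → R_y = 70390/789 = 89.2142 ≈ 89.21 N.
ΣF_y = 0: L_y + 89.2142 − 380 − 510 = 0 → L_y = 800.8 N.
ΣF_x = 0: no horizontal applied forces, so L_x = 0.

L_x = 0, L_y = 800.8 N, R_y = 89.21 N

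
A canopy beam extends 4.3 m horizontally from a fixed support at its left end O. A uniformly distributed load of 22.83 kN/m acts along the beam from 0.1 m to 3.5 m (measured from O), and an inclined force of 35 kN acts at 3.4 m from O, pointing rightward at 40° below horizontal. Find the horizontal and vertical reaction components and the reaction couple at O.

O_x = -26.81 kN, O_y = 100.1 kN, M_O = 216.2 kN·m

Resultant of the distributed load: 22.83 × 3.4 = 77.622 kN at 1.8 m from O.
ΣF_x = 0: O_x + 35·cos40° = 0 → O_x = -26.81 kN.
ΣF_y = 0: O_y − 22.83·3.4 − 35·sin40° = 0 → O_y = 100.1 kN.
ΣM about O: M_O − (22.83·3.4)·1.8 − 35·sin40°·3.4 = 0 → M_O = 216.2 kN·m.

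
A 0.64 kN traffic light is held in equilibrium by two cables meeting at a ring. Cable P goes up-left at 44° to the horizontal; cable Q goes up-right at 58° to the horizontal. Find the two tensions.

ΣF_x = 0: −T_P·cos44° + T_Q·cos58° = 0 → T_Q = 1.35745·T_P.
ΣF_y = 0: T_P·sin44° + T_Q·sin58° = 0.64.
Substitute: T_P·(0.694658 + 1.35745·0.848048) = 0.64 → T_P = 0.346725 ≈ 0.3467 kN.
Then T_Q = 1.35745 × 0.346725 = 0.4707 kN.

T_P = 0.3467 kN, T_Q = 0.4707 kN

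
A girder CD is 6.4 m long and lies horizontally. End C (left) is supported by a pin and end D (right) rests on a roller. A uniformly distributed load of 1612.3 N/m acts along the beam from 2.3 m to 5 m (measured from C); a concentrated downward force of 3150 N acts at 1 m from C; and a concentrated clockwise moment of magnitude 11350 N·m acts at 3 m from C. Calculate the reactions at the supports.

Resultant of the distributed load: 1612.3 × 2.7 = 4353.21 N at 3.65 m from C.
Taking moments about C: D_y·6.4 − (1612.3·2.7)·3.65 − 3150·1 − 11350 = 0 → D_y = 30389.2165/6.4 = 4748.32 ≈ 4748 N.
ΣF_y = 0: C_y + 4748.32 − 1612.3·2.7 − 3150 = 0 → C_y = 2755 N.
ΣF_x = 0: no horizontal applied forces, so C_x = 0.

C_x = 0, C_y = 2755 N, D_y = 4748 N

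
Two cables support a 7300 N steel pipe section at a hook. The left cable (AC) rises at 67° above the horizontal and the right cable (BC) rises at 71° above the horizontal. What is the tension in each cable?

ΣF_x = 0: −T_AC·cos67° + T_BC·cos71° = 0 → T_BC = 1.20015·T_AC.
ΣF_y = 0: T_AC·sin67° + T_BC·sin71° = 7300.
Substitute: T_AC·(0.920505 + 1.20015·0.945519) = 7300 → T_AC = 3551.85 ≈ 3552 N.
Then T_BC = 1.20015 × 3551.85 = 4263 N.

T_AC = 3552 N, T_BC = 4263 N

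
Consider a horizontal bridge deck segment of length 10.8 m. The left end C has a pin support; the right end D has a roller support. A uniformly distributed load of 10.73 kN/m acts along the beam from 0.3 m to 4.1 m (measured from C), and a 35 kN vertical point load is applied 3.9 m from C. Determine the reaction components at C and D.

Resultant of the distributed load: 10.73 × 3.8 = 40.774 kN at 2.2 m from C.
Taking moments about C: D_y·10.8 − (10.73·3.8)·2.2 − 35·3.9 = 0 → D_y = 226.2028/10.8 = 20.9447 ≈ 20.94 kN.
ΣF_y = 0: C_y + 20.9447 − 10.73·3.8 − 35 = 0 → C_y = 54.83 kN.
ΣF_x = 0: no horizontal applied forces, so C_x = 0.

C_x = 0, C_y = 54.83 kN, D_y = 20.94 kN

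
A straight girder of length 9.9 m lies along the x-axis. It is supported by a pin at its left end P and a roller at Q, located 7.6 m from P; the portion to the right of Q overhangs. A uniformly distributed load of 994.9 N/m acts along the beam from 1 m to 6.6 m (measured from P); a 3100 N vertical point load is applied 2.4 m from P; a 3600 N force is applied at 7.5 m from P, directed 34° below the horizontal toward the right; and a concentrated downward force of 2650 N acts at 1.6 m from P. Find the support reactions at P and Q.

P_x = -2985 N, P_y = 7025 N, Q_y = 6309 N

Resultant of the distributed load: 994.9 × 5.6 = 5571.44 N at 3.8 m from P.
ΣM about P: Q_y·7.6 − (994.9·5.6)·3.8 − 3100·2.4 − 3600·sin34°·7.5 − 2650·1.6 = 0 → Q_y = 47949.7/7.6 = 6309.17 ≈ 6309 N.
ΣF_y = 0: P_y + 6309.17 − 994.9·5.6 − 3100 − 3600·sin34° − 2650 = 0 → P_y = 7025 N.
ΣF_x = 0: P_x + 3600·cos34° = 0 → P_x = -2985 N.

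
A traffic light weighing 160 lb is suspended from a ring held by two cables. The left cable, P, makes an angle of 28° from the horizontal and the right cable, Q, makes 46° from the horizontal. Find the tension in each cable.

ΣF_x = 0: −T_P·cos28° + T_Q·cos46° = 0 → T_Q = 1.27105·T_P.
ΣF_y = 0: T_P·sin28° + T_Q·sin46° = 160.
Substitute: T_P·(0.469472 + 1.27105·0.71934) = 160 → T_P = 115.625 ≈ 115.6 lb.
Then T_Q = 1.27105 × 115.625 = 147.0 lb.

T_P = 115.6 lb, T_Q = 147.0 lb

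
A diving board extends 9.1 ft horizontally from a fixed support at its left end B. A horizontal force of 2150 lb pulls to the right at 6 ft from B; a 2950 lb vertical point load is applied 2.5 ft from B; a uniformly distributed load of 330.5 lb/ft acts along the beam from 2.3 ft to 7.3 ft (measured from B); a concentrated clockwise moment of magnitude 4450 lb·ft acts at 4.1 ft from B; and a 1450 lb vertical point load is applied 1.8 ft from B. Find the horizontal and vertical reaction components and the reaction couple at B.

Resultant of the distributed load: 330.5 × 5 = 1652.5 lb at 4.8 ft from B.
ΣF_x = 0: B_x + 2150 = 0 → B_x = -2150 lb.
ΣF_y = 0: B_y − 2950 − 330.5·5 − 1450 = 0 → B_y = 6052 lb.
ΣM about B: M_B − 2950·2.5 − (330.5·5)·4.8 − 4450 − 1450·1.8 = 0 → M_B = 22370 lb·ft.

B_x = -2150 lb, B_y = 6052 lb, M_B = 22370 lb·ft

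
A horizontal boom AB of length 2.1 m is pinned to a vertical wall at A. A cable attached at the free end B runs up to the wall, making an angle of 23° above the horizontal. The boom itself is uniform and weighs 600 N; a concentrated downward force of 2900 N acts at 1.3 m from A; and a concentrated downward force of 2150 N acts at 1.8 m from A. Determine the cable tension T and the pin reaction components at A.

ΣM about A: T·sin23°·2.1 − 600·1.05 − 2900·1.3 − 2150·1.8 = 0 → T = 8270/(2.1·0.390731) = 10078.8 ≈ 10080 N.
ΣF_x = 0: A_x − T·cos23° = 0 → A_x = 10078.8 × 0.920505 = 9278 N.
ΣF_y = 0: A_y + T·sin23° − 600 − 2900 − 2150 = 0 → A_y = 5650 − 10078.8 × 0.390731 = 1712 N.

T = 10080 N, A_x = 9278 N, A_y = 1712 N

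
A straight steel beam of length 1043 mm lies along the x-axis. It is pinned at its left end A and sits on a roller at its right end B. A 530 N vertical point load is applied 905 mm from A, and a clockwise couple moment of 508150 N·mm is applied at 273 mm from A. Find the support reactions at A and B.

ΣM about A: B_y·1043 − 530·905 − 508150 = 0 → B_y = 987800/1043 = 947.076 ≈ 947.1 N.
ΣF_y = 0: A_y + 947.076 − 530 = 0 → A_y = -417.1 N.
ΣF_x = 0: no horizontal applied forces, so A_x = 0.

A_x = 0, A_y = -417.1 N, B_y = 947.1 N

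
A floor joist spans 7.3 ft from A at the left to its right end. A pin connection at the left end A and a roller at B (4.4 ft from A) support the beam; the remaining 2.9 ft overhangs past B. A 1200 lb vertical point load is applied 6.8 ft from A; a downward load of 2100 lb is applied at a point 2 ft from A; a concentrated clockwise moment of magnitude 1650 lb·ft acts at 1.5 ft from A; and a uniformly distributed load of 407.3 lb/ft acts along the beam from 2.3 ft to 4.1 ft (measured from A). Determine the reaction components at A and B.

Resultant of the distributed load: 407.3 × 1.8 = 733.14 lb at 3.2 ft from A.
Taking moments about A: B_y·4.4 − 1200·6.8 − 2100·2 − 1650 − (407.3·1.8)·3.2 = 0 → B_y = 16356.048/4.4 = 3717.28 ≈ 3717 lb.
ΣF_y = 0: A_y + 3717.28 − 1200 − 2100 − 407.3·1.8 = 0 → A_y = 315.9 lb.
ΣF_x = 0: no horizontal applied forces, so A_x = 0.

A_x = 0, A_y = 315.9 lb, B_y = 3717 lb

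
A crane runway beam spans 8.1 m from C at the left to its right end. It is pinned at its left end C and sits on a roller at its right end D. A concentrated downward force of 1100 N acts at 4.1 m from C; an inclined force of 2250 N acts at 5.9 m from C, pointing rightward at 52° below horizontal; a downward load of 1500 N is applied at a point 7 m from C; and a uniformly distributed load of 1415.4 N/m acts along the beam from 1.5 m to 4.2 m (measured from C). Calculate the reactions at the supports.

C_x = -1385 N, C_y = 3705 N, D_y = 4489 N

Resultant of the distributed load: 1415.4 × 2.7 = 3821.58 N at 2.85 m from C.
ΣM about C: D_y·8.1 − 1100·4.1 − 2250·sin52°·5.9 − 1500·7 − (1415.4·2.7)·2.85 = 0 → D_y = 36362.3/8.1 = 4489.17 ≈ 4489 N.
ΣF_y = 0: C_y + 4489.17 − 1100 − 2250·sin52° − 1500 − 1415.4·2.7 = 0 → C_y = 3705 N.
ΣF_x = 0: C_x + 2250·cos52° = 0 → C_x = -1385 N.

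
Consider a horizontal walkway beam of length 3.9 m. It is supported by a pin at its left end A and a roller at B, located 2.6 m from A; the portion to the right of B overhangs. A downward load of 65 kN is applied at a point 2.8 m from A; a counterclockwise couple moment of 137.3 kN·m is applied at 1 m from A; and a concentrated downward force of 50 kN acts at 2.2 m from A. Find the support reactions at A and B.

A_x = 0, A_y = 55.50 kN, B_y = 59.50 kN

ΣM about A: B_y·2.6 − 65·2.8 + 137.3 − 50·2.2 = 0 → B_y = 154.7/2.6 = 59.50 kN.
ΣF_y = 0: A_y + 59.5 − 65 − 50 = 0 → A_y = 55.50 kN.
ΣF_x = 0: no horizontal applied forces, so A_x = 0.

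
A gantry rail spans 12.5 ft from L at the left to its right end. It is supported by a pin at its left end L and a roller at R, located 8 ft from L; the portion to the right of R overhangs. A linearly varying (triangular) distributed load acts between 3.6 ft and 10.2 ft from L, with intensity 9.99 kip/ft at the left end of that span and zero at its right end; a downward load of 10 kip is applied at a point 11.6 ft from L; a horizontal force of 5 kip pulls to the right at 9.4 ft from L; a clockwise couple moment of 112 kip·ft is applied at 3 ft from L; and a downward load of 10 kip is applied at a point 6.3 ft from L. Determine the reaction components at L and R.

Resultant of the triangular load: ½ × 9.99 × 6.6 = 32.967 kip, acting at 5.8 ft from L (one-third of the span from the peak).
Taking moments about L: R_y·8 − (½·9.99·6.6)·5.8 − 10·11.6 − 112 − 10·6.3 = 0 → R_y = 482.2086/8 = 60.2761 ≈ 60.28 kip.
ΣF_y = 0: L_y + 60.2761 − ½·9.99·6.6 − 10 − 10 = 0 → L_y = -7.309 kip.
ΣF_x = 0: L_x + 5 = 0 → L_x = -5.000 kip.

L_x = -5.000 kip, L_y = -7.309 kip, R_y = 60.28 kip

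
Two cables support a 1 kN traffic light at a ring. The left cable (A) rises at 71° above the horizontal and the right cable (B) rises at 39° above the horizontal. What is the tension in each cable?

T_A = 0.8270 kN, T_B = 0.3465 kN

ΣF_x = 0: −T_A·cos71° + T_B·cos39° = 0 → T_B = 0.418928·T_A.
ΣF_y = 0: T_A·sin71° + T_B·sin39° = 1.
Substitute: T_A·(0.945519 + 0.418928·0.62932) = 1 → T_A = 0.827021 ≈ 0.8270 kN.
Then T_B = 0.418928 × 0.827021 = 0.3465 kN.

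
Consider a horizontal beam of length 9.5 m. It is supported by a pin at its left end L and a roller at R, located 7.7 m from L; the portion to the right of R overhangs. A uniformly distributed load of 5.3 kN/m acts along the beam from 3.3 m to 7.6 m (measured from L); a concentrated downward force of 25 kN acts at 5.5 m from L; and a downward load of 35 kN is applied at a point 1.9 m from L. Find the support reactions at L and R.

Resultant of the distributed load: 5.3 × 4.3 = 22.79 kN at 5.45 m from L.
Taking moments about L: R_y·7.7 − (5.3·4.3)·5.45 − 25·5.5 − 35·1.9 = 0 → R_y = 328.2055/7.7 = 42.6241 ≈ 42.62 kN.
ΣF_y = 0: L_y + 42.6241 − 5.3·4.3 − 25 − 35 = 0 → L_y = 40.17 kN.
ΣF_x = 0: no horizontal applied forces, so L_x = 0.

L_x = 0, L_y = 40.17 kN, R_y = 42.62 kN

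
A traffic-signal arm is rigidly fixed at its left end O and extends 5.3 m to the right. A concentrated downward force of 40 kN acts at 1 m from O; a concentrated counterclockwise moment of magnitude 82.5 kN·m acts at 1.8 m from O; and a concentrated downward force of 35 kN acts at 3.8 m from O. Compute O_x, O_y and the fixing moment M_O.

O_x = 0, O_y = 75.00 kN, M_O = 90.50 kN·m

ΣF_x = 0: O_x = 0.
ΣF_y = 0: O_y − 40 − 35 = 0 → O_y = 75.00 kN.
ΣM about O: M_O − 40·1 + 82.5 − 35·3.8 = 0 → M_O = 90.50 kN·m.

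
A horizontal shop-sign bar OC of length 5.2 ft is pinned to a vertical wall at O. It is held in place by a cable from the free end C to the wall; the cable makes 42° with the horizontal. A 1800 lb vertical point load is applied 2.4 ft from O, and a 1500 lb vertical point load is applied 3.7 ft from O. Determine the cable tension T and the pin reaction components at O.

T = 2837 lb, O_x = 2108 lb, O_y = 1402 lb

ΣM about O: T·sin42°·5.2 − 1800·2.4 − 1500·3.7 = 0 → T = 9870/(5.2·0.669131) = 2836.63 ≈ 2837 lb.
ΣF_x = 0: O_x − T·cos42° = 0 → O_x = 2836.63 × 0.743145 = 2108 lb.
ΣF_y = 0: O_y + T·sin42° − 1800 − 1500 = 0 → O_y = 3300 − 2836.63 × 0.669131 = 1402 lb.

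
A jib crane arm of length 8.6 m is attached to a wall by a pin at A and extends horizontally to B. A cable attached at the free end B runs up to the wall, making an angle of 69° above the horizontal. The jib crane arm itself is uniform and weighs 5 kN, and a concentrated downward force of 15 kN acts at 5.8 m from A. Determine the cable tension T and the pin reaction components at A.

T = 13.51 kN, A_x = 4.843 kN, A_y = 7.384 kN

ΣM about A: T·sin69°·8.6 − 5·4.3 − 15·5.8 = 0 → T = 108.5/(8.6·0.93358) = 13.5139 ≈ 13.51 kN.
ΣF_x = 0: A_x − T·cos69° = 0 → A_x = 13.5139 × 0.358368 = 4.843 kN.
ΣF_y = 0: A_y + T·sin69° − 5 − 15 = 0 → A_y = 20 − 13.5139 × 0.93358 = 7.384 kN.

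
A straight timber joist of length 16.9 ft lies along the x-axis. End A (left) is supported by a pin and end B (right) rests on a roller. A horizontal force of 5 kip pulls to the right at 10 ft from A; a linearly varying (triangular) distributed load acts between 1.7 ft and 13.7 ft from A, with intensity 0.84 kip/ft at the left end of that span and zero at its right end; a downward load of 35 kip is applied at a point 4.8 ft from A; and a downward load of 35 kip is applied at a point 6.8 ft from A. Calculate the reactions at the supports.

Resultant of the triangular load: ½ × 0.84 × 12 = 5.04 kip, acting at 5.7 ft from A (one-third of the span from the peak).
Moments about A: B_y·16.9 − (½·0.84·12)·5.7 − 35·4.8 − 35·6.8 = 0 → B_y = 434.728/16.9 = 25.7236 ≈ 25.72 kip.
ΣF_y = 0: A_y + 25.7236 − ½·0.84·12 − 35 − 35 = 0 → A_y = 49.32 kip.
ΣF_x = 0: A_x + 5 = 0 → A_x = -5.000 kip.

A_x = -5.000 kip, A_y = 49.32 kip, B_y = 25.72 kip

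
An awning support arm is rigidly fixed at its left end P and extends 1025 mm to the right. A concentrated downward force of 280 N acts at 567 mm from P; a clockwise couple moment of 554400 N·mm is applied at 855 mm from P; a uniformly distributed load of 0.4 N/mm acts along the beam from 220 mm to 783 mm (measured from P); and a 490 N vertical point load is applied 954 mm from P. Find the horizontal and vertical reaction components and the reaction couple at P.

Resultant of the distributed load: 0.4 × 563 = 225.2 N at 501.5 mm from P.
ΣF_x = 0: P_x = 0.
ΣF_y = 0: P_y − 280 − 0.4·563 − 490 = 0 → P_y = 995.2 N.
ΣM about P: M_P − 280·567 − 554400 − (0.4·563)·501.5 − 490·954 = 0 → M_P = 1294000 N·mm.

P_x = 0, P_y = 995.2 N, M_P = 1294000 N·mm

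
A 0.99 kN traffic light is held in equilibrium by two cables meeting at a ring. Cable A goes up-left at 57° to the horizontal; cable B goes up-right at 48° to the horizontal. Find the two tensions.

T_A = 0.6858 kN, T_B = 0.5582 kN

ΣF_x = 0: −T_A·cos57° + T_B·cos48° = 0 → T_B = 0.81395·T_A.
ΣF_y = 0: T_A·sin57° + T_B·sin48° = 0.99.
Substitute: T_A·(0.838671 + 0.81395·0.743145) = 0.99 → T_A = 0.685807 ≈ 0.6858 kN.
Then T_B = 0.81395 × 0.685807 = 0.5582 kN.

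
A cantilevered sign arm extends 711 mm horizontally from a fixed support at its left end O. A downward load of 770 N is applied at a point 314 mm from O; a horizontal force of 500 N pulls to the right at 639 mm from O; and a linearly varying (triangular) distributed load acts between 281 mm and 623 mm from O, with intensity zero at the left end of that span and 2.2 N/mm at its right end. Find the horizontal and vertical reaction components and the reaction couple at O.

O_x = -500.0 N, O_y = 1146 N, M_O = 433300 N·mm

Resultant of the triangular load: ½ × 2.2 × 342 = 376.2 N, acting at 509 mm from O (one-third of the span from the peak).
ΣF_x = 0: O_x + 500 = 0 → O_x = -500.0 N.
ΣF_y = 0: O_y − 770 − ½·2.2·342 = 0 → O_y = 1146 N.
ΣM about O: M_O − 770·314 − (½·2.2·342)·509 = 0 → M_O = 433300 N·mm.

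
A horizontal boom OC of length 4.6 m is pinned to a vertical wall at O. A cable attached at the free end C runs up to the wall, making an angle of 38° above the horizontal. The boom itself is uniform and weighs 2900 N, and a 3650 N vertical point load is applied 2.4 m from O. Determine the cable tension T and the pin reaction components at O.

T = 5448 N, O_x = 4293 N, O_y = 3196 N

ΣM about O: T·sin38°·4.6 − 2900·2.3 − 3650·2.4 = 0 → T = 15430/(4.6·0.615661) = 5448.37 ≈ 5448 N.
ΣF_x = 0: O_x − T·cos38° = 0 → O_x = 5448.37 × 0.788011 = 4293 N.
ΣF_y = 0: O_y + T·sin38° − 2900 − 3650 = 0 → O_y = 6550 − 5448.37 × 0.615661 = 3196 N.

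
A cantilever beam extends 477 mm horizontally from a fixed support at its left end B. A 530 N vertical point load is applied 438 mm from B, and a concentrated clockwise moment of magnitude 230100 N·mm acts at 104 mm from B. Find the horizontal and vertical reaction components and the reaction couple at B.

B_x = 0, B_y = 530.0 N, M_B = 462200 N·mm

ΣF_x = 0: B_x = 0.
ΣF_y = 0: B_y − 530 = 0 → B_y = 530.0 N.
ΣM about B: M_B − 530·438 − 230100 = 0 → M_B = 462200 N·mm.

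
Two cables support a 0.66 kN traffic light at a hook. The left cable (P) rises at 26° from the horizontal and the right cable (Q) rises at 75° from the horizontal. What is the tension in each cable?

ΣF_x = 0: −T_P·cos26° + T_Q·cos75° = 0 → T_Q = 3.47267·T_P.
ΣF_y = 0: T_P·sin26° + T_Q·sin75° = 0.66.
Substitute: T_P·(0.438371 + 3.47267·0.965926) = 0.66 → T_P = 0.174018 ≈ 0.1740 kN.
Then T_Q = 3.47267 × 0.174018 = 0.6043 kN.

T_P = 0.1740 kN, T_Q = 0.6043 kN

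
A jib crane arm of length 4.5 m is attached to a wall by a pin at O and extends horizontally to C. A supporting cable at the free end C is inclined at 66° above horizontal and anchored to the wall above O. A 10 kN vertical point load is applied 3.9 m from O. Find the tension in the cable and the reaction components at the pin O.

T = 9.487 kN, O_x = 3.859 kN, O_y = 1.333 kN

ΣM about O: T·sin66°·4.5 − 10·3.9 = 0 → T = 39/(4.5·0.913545) = 9.48685 ≈ 9.487 kN.
ΣF_x = 0: O_x − T·cos66° = 0 → O_x = 9.48685 × 0.406737 = 3.859 kN.
ΣF_y = 0: O_y + T·sin66° − 10 = 0 → O_y = 10 − 9.48685 × 0.913545 = 1.333 kN.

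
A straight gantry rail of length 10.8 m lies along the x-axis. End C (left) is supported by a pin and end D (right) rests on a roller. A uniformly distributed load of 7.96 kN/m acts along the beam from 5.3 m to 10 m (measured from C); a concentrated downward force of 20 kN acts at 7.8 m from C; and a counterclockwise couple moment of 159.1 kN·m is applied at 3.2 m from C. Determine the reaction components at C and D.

Resultant of the distributed load: 7.96 × 4.7 = 37.412 kN at 7.65 m from C.
Moments about C: D_y·10.8 − (7.96·4.7)·7.65 − 20·7.8 + 159.1 = 0 → D_y = 283.1018/10.8 = 26.2131 ≈ 26.21 kN.
ΣF_y = 0: C_y + 26.2131 − 7.96·4.7 − 20 = 0 → C_y = 31.20 kN.
ΣF_x = 0: no horizontal applied forces, so C_x = 0.

C_x = 0, C_y = 31.20 kN, D_y = 26.21 kN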